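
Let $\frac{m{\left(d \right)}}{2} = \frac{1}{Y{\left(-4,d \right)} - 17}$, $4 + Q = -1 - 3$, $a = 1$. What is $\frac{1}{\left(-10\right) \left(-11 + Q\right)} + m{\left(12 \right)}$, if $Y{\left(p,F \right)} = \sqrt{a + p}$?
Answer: $\frac{\sqrt{3} - 363 i}{190 \left(\sqrt{3} + 17 i\right)} \approx -0.11118 - 0.011863 i$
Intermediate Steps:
$Q = -8$ ($Q = -4 - 4 = -8$)
$Y{\left(p,F \right)} = \sqrt{1 + p}$
$m{\left(d \right)} = \frac{2}{-17 + i \sqrt{3}}$ ($m{\left(d \right)} = \frac{2}{\sqrt{1 - 4} - 17} = \frac{2}{\sqrt{-3} - 17} = \frac{2}{i \sqrt{3} - 17} = \frac{2}{-17 + i \sqrt{3}}$)
$\frac{1}{\left(-10\right) \left(-11 + Q\right)} + m{\left(12 \right)} = \frac{1}{\left(-10\right) \left(-11 - 8\right)} - \left(\frac{17}{146} + \frac{i \sqrt{3}}{146}\right) = \frac{1}{\left(-10\right) \left(-19\right)} - \left(\frac{17}{146} + \frac{i \sqrt{3}}{146}\right) = \frac{1}{190} - \left(\frac{17}{146} + \frac{i \sqrt{3}}{146}\right) = - \frac{771}{6935} - \frac{i \sqrt{3}}{146}$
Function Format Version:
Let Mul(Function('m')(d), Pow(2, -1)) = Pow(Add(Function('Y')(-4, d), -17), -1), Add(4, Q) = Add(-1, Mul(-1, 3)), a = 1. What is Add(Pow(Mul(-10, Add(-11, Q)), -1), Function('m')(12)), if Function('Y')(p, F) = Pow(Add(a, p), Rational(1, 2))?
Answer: Mul(Rational(1, 190), Pow(Add(Pow(3, Rational(1, 2)), Mul(17, I)), -1), Add(Pow(3, Rational(1, 2)), Mul(-363, I))) ≈ Add(-0.11118, Mul(-0.011863, I))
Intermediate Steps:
Q = -8 (Q = Add(-4, Add(-1, Mul(-1, 3))) = Add(-4, Add(-1, -3)) = Add(-4, -4) = -8)
Function('Y')(p, F) = Pow(Add(1, p), Rational(1, 2))
Function('m')(d) = Mul(2, Pow(Add(-17, Mul(I, Pow(3, Rational(1, 2)))), -1)) (Function('m')(d) = Mul(2, Pow(Add(Pow(Add(1, -4), Rational(1, 2)), -17), -1)) = Mul(2, Pow(Add(Pow(-3, Rational(1, 2)), -17), -1)) = Mul(2, Pow(Add(Mul(I, Pow(3, Rational(1, 2))), -17), -1)) = Mul(2, Pow(Add(-17, Mul(I, Pow(3, Rational(1, 2)))), -1)))
Add(Pow(Mul(-10, Add(-11, Q)), -1), Function('m')(12)) = Add(Pow(Mul(-10, Add(-11, -8)), -1), Add(Rational(-17, 146), Mul(Rational(-1, 146), I, Pow(3, Rational(1, 2))))) = Add(Pow(Mul(-10, -19), -1), Add(Rational(-17, 146), Mul(Rational(-1, 146), I, Pow(3, Rational(1, 2))))) = Add(Pow(190, -1), Add(Rational(-17, 146), Mul(Rational(-1, 146), I, Pow(3, Rational(1, 2))))) = Add(Rational(1, 190), Add(Rational(-17, 146), Mul(Rational(-1, 146), I, Pow(3, Rational(1, 2))))) = Add(Rational(-771, 6935), Mul(Rational(-1, 146), I, Pow(3, Rational(1, 2))))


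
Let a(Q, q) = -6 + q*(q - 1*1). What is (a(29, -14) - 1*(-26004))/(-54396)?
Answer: -728/1511 ≈ -0.48180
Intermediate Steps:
a(Q, q) = -6 + q*(-1 + q) (a(Q, q) = -6 + q*(q - 1) = -6 + q*(-1 + q))
(a(29, -14) - 1*(-26004))/(-54396) = ((-6 + (-14)² - 1*(-14)) - 1*(-26004))/(-54396) = ((-6 + 196 + 14) + 26004)*(-1/54396) = (204 + 26004)*(-1/54396) = 26208*(-1/54396) = -728/1511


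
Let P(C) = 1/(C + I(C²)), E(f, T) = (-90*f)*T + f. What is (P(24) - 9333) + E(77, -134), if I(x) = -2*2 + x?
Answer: 547940945/596 ≈ 9.1936e+5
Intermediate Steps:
E(f, T) = f - 90*T*f (E(f, T) = -90*T*f + f = f - 90*T*f)
I(x) = -4 + x
P(C) = 1/(-4 + C + C²) (P(C) = 1/(C + (-4 + C²)) = 1/(-4 + C + C²))
(P(24) - 9333) + E(77, -134) = (1/(-4 + 24 + 24²) - 9333) + 77*(1 - 90*(-134)) = (1/(-4 + 24 + 576) - 9333) + 77*(1 + 12060) = (1/596 - 9333) + 77*12061 = (1/596 - 9333) + 928697 = -5562467/596 + 928697 = 547940945/596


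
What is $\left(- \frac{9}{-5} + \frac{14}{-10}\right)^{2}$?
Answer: $\frac{4}{25} \approx 0.16$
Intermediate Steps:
$\left(- \frac{9}{-5} + \frac{14}{-10}\right)^{2} = \left(\left(-9\right) \left(- \frac{1}{5}\right) + 14 \left(- \frac{1}{10}\right)\right)^{2} = \left(\frac{9}{5} - \frac{7}{5}\right)^{2} = \left(\frac{2}{5}\right)^{2} = \frac{4}{25}$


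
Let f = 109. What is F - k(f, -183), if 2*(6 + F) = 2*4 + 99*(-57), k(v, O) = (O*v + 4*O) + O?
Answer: 36077/2 ≈ 18039.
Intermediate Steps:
k(v, O) = 5*O + O*v (k(v, O) = (4*O + O*v) + O = 5*O + O*v)
F = -5647/2 (F = -6 + (2*4 + 99*(-57))/2 = -6 + (8 - 5643)/2 = -6 + (1/2)*(-5635) = -6 - 5635/2 = -5647/2 ≈ -2823.5)
F - k(f, -183) = -5647/2 - (-183)*(5 + 109) = -5647/2 - (-183)*114 = -5647/2 - 1*(-20862) = -5647/2 + 20862 = 36077/2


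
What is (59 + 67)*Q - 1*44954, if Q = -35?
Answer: -49364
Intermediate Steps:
(59 + 67)*Q - 1*44954 = (59 + 67)*(-35) - 1*44954 = 126*(-35) - 44954 = -4410 - 44954 = -49364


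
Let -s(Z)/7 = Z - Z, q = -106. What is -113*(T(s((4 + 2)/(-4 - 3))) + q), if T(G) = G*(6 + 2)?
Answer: 11978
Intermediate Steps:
s(Z) = 0 (s(Z) = -7*(Z - Z) = -7*0 = 0)
T(G) = 8*G (T(G) = G*8 = 8*G)
-113*(T(s((4 + 2)/(-4 - 3))) + q) = -113*(8*0 - 106) = -113*(0 - 106) = -113*(-106) = 11978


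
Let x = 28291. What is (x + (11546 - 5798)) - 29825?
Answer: 4214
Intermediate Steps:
(x + (11546 - 5798)) - 29825 = (28291 + (11546 - 5798)) - 29825 = (28291 + 5748) - 29825 = 34039 - 29825 = 4214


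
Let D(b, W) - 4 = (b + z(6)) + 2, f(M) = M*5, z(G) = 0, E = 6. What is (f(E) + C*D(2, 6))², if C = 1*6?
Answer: 6084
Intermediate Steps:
C = 6
f(M) = 5*M
D(b, W) = 6 + b (D(b, W) = 4 + ((b + 0) + 2) = 4 + (b + 2) = 4 + (2 + b) = 6 + b)
(f(E) + C*D(2, 6))² = (5*6 + 6*(6 + 2))² = (30 + 6*8)² = (30 + 48)² = 78² = 6084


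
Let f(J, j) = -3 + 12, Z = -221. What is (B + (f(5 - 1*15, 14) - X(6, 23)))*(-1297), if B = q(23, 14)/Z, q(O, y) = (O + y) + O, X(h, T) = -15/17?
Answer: -2754828/221 ≈ -12465.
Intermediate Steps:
X(h, T) = -15/17 (X(h, T) = -15*1/17 = -15/17)
q(O, y) = y + 2*O
f(J, j) = 9
B = -60/221 (B = (14 + 2*23)/(-221) = (14 + 46)*(-1/221) = 60*(-1/221) = -60/221 ≈ -0.27149)
(B + (f(5 - 1*15, 14) - X(6, 23)))*(-1297) = (-60/221 + (9 - 1*(-15/17)))*(-1297) = (-60/221 + (9 + 15/17))*(-1297) = (-60/221 + 168/17)*(-1297) = (2124/221)*(-1297) = -2754828/221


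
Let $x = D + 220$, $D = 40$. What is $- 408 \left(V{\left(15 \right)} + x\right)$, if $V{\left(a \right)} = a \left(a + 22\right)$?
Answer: $-332520$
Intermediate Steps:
$x = 260$ ($x = 40 + 220 = 260$)
$V{\left(a \right)} = a \left(22 + a\right)$
$- 408 \left(V{\left(15 \right)} + x\right) = - 408 \left(15 \left(22 + 15\right) + 260\right) = - 408 \left(15 \cdot 37 + 260\right) = - 408 \left(555 + 260\right) = \left(-408\right) 815 = -332520$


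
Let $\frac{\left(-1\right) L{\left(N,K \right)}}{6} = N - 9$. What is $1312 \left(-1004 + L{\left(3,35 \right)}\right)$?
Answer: $-1270016$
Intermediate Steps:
$L{\left(N,K \right)} = 54 - 6 N$ ($L{\left(N,K \right)} = - 6 \left(N - 9\right) = - 6 \left(-9 + N\right) = 54 - 6 N$)
$1312 \left(-1004 + L{\left(3,35 \right)}\right) = 1312 \left(-1004 + \left(54 - 18\right)\right) = 1312 \left(-1004 + 36\right) = 1312 \left(-968\right) = -1270016$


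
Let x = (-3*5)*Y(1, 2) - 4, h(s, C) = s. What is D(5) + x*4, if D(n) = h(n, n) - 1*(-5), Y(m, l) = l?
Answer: -126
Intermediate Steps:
D(n) = 5 + n (D(n) = n - 1*(-5) = n + 5 = 5 + n)
x = -34 (x = -3*5*2 - 4 = -15*2 - 4 = -30 - 4 = -34)
D(5) + x*4 = (5 + 5) - 34*4 = 10 - 136 = -126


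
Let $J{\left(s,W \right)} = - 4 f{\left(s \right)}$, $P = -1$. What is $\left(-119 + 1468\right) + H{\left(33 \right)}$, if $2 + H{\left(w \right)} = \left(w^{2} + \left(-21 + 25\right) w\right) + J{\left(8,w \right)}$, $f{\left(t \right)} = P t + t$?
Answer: $2568$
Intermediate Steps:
$f{\left(t \right)} = 0$ ($f{\left(t \right)} = - t + t = 0$)
$J{\left(s,W \right)} = 0$ ($J{\left(s,W \right)} = \left(-4\right) 0 = 0$)
$H{\left(w \right)} = -2 + w^{2} + 4 w$ ($H{\left(w \right)} = -2 + \left(\left(w^{2} + \left(-21 + 25\right) w\right) + 0\right) = -2 + \left(\left(w^{2} + 4 w\right) + 0\right) = -2 + \left(w^{2} + 4 w\right) = -2 + w^{2} + 4 w$)
$\left(-119 + 1468\right) + H{\left(33 \right)} = \left(-119 + 1468\right) + \left(-2 + 33^{2} + 4 \cdot 33\right) = 1349 + \left(-2 + 1089 + 132\right) = 1349 + 1219 = 2568$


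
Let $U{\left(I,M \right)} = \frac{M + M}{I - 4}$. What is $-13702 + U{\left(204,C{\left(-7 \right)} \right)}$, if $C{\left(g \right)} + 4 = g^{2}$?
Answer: $- \frac{274031}{20} \approx -13702.0$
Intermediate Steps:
$C{\left(g \right)} = -4 + g^{2}$
$U{\left(I,M \right)} = \frac{2 M}{-4 + I}$ ($U{\left(I,M \right)} = \frac{2 M}{I + \left(-73 + 69\right)} = \frac{2 M}{I - 4} = \frac{2 M}{-4 + I}$)
$-13702 + U{\left(204,C{\left(-7 \right)} \right)} = -13702 + \frac{2 \left(-4 + \left(-7\right)^{2}\right)}{-4 + 204} = -13702 + \frac{2 \left(-4 + 49\right)}{200} = -13702 + 2 \cdot 45 \cdot \frac{1}{200} = -13702 + \frac{9}{20} = - \frac{274031}{20}$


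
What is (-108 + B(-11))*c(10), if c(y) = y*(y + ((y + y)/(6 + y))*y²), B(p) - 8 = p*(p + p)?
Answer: 191700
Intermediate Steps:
B(p) = 8 + 2*p² (B(p) = 8 + p*(p + p) = 8 + p*(2*p) = 8 + 2*p²)
c(y) = y*(y + 2*y³/(6 + y)) (c(y) = y*(y + ((2*y)/(6 + y))*y²) = y*(y + (2*y/(6 + y))*y²) = y*(y + 2*y³/(6 + y)))
(-108 + B(-11))*c(10) = (-108 + (8 + 2*(-11)²))*(10²*(6 + 10 + 2*10²)/(6 + 10)) = (-108 + (8 + 2*121))*(100*(6 + 10 + 2*100)/16) = (-108 + (8 + 242))*(100*(1/16)*(6 + 10 + 200)) = (-108 + 250)*(100*(1/16)*216) = 142*1350 = 191700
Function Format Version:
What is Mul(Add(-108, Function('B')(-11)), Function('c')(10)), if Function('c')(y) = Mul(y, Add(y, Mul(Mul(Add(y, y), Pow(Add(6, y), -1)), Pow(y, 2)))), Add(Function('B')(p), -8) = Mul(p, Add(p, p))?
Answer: 191700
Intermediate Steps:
Function('B')(p) = Add(8, Mul(2, Pow(p, 2))) (Function('B')(p) = Add(8, Mul(p, Add(p, p))) = Add(8, Mul(p, Mul(2, p))) = Add(8, Mul(2, Pow(p, 2))))
Function('c')(y) = Mul(y, Add(y, Mul(2, Pow(y, 3), Pow(Add(6, y), -1)))) (Function('c')(y) = Mul(y, Add(y, Mul(Mul(Mul(2, y), Pow(Add(6, y), -1)), Pow(y, 2)))) = Mul(y, Add(y, Mul(Mul(2, y, Pow(Add(6, y), -1)), Pow(y, 2)))) = Mul(y, Add(y, Mul(2, Pow(y, 3), Pow(Add(6, y), -1)))))
Mul(Add(-108, Function('B')(-11)), Function('c')(10)) = Mul(Add(-108, Add(8, Mul(2, Pow(-11, 2)))), Mul(Pow(10, 2), Pow(Add(6, 10), -1), Add(6, 10, Mul(2, Pow(10, 2))))) = Mul(Add(-108, Add(8, Mul(2, 121))), Mul(100, Pow(16, -1), Add(6, 10, Mul(2, 100)))) = Mul(Add(-108, Add(8, 242)), Mul(100, Rational(1, 16), Add(6, 10, 200))) = Mul(Add(-108, 250), Mul(100, Rational(1, 16), 216)) = Mul(142, 1350) = 191700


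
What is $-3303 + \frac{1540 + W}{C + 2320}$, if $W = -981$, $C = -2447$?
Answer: $- \frac{420040}{127} \approx -3307.4$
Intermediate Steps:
$-3303 + \frac{1540 + W}{C + 2320} = -3303 + \frac{1540 - 981}{-2447 + 2320} = -3303 + \frac{559}{-127} = -3303 + 559 \left(- \frac{1}{127}\right) = -3303 - \frac{559}{127} = - \frac{420040}{127}$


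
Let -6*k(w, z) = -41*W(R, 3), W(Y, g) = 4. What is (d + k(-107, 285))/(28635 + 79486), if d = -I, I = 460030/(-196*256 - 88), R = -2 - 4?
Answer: 2750869/8151890916 ≈ 0.00033745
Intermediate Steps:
R = -6
k(w, z) = 82/3 (k(w, z) = -(-41)*4/6 = -⅙*(-164) = 82/3)
I = -230015/25132 (I = 460030/(-50176 - 88) = 460030/(-50264) = 460030*(-1/50264) = -230015/25132 ≈ -9.1523)
d = 230015/25132 (d = -1*(-230015/25132) = 230015/25132 ≈ 9.1523)
(d + k(-107, 285))/(28635 + 79486) = (230015/25132 + 82/3)/(28635 + 79486) = (2750869/75396)/108121 = (2750869/75396)*(1/108121) = 2750869/8151890916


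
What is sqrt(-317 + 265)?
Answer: 2*I*sqrt(13) ≈ 7.2111*I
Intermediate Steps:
sqrt(-317 + 265) = sqrt(-52) = 2*I*sqrt(13)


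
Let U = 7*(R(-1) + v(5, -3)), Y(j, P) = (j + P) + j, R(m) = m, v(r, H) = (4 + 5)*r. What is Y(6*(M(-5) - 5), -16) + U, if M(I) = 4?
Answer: 280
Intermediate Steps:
v(r, H) = 9*r
Y(j, P) = P + 2*j (Y(j, P) = (P + j) + j = P + 2*j)
U = 308 (U = 7*(-1 + 9*5) = 7*(-1 + 45) = 7*44 = 308)
Y(6*(M(-5) - 5), -16) + U = (-16 + 2*(6*(4 - 5))) + 308 = (-16 + 2*(6*(-1))) + 308 = (-16 + 2*(-6)) + 308 = (-16 - 12) + 308 = -28 + 308 = 280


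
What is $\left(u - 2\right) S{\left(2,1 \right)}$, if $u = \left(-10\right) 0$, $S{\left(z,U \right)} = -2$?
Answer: $4$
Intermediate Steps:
$u = 0$
$\left(u - 2\right) S{\left(2,1 \right)} = \left(0 - 2\right) \left(-2\right) = \left(-2\right) \left(-2\right) = 4$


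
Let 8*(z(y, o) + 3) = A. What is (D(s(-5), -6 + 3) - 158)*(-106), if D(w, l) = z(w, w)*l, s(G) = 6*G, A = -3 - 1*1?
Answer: 15635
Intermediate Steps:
A = -4 (A = -3 - 1 = -4)
z(y, o) = -7/2 (z(y, o) = -3 + (1/8)*(-4) = -3 - 1/2 = -7/2)
D(w, l) = -7*l/2
(D(s(-5), -6 + 3) - 158)*(-106) = (-7*(-6 + 3)/2 - 158)*(-106) = (-7/2*(-3) - 158)*(-106) = (21/2 - 158)*(-106) = -295/2*(-106) = 15635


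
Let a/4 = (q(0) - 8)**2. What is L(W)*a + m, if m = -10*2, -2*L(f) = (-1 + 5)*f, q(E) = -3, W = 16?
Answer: -15508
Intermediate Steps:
L(f) = -2*f (L(f) = -(-1 + 5)*f/2 = -2*f)
m = -20
a = 484 (a = 4*(-3 - 8)**2 = 4*(-11)**2 = 4*121 = 484)
L(W)*a + m = -2*16*484 - 20 = -32*484 - 20 = -15488 - 20 = -15508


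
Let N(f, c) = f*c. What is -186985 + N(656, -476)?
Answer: -499241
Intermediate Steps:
N(f, c) = c*f
-186985 + N(656, -476) = -186985 - 476*656 = -186985 - 312256 = -499241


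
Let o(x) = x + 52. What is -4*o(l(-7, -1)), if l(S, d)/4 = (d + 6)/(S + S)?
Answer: -1416/7 ≈ -202.29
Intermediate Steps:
l(S, d) = 2*(6 + d)/S (l(S, d) = 4*((d + 6)/(S + S)) = 4*((6 + d)/((2*S))) = 4*((6 + d)*(1/(2*S))) = 4*((6 + d)/(2*S)) = 2*(6 + d)/S)
o(x) = 52 + x
-4*o(l(-7, -1)) = -4*(52 + 2*(6 - 1)/(-7)) = -4*(52 + 2*(-⅐)*5) = -4*(52 - 10/7) = -4*354/7 = -1416/7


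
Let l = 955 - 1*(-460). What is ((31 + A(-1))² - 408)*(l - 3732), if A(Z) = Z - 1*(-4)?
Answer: -1733116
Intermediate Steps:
A(Z) = 4 + Z (A(Z) = Z + 4 = 4 + Z)
l = 1415 (l = 955 + 460 = 1415)
((31 + A(-1))² - 408)*(l - 3732) = ((31 + (4 - 1))² - 408)*(1415 - 3732) = ((31 + 3)² - 408)*(-2317) = (34² - 408)*(-2317) = (1156 - 408)*(-2317) = 748*(-2317) = -1733116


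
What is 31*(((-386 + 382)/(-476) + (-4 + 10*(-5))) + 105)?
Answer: 188170/119 ≈ 1581.3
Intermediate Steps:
31*(((-386 + 382)/(-476) + (-4 + 10*(-5))) + 105) = 31*((-4*(-1/476) + (-4 - 50)) + 105) = 31*((1/119 - 54) + 105) = 31*(-6425/119 + 105) = 31*(6070/119) = 188170/119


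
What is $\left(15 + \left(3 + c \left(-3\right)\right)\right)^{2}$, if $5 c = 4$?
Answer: $\frac{6084}{25} \approx 243.36$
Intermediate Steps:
$c = \frac{4}{5}$ ($c = \frac{1}{5} \cdot 4 = \frac{4}{5} \approx 0.8$)
$\left(15 + \left(3 + c \left(-3\right)\right)\right)^{2} = \left(15 + \left(3 + \frac{4}{5} \left(-3\right)\right)\right)^{2} = \left(15 + \left(3 - \frac{12}{5}\right)\right)^{2} = \left(15 + \frac{3}{5}\right)^{2} = \left(\frac{78}{5}\right)^{2} = \frac{6084}{25}$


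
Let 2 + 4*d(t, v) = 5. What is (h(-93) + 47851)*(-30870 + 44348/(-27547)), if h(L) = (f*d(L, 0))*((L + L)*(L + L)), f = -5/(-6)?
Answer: -59081670404693/27547 ≈ -2.1448e+9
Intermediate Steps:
f = 5/6 (f = -5*(-1/6) = 5/6 ≈ 0.83333)
d(t, v) = 3/4 (d(t, v) = -1/2 + (1/4)*5 = -1/2 + 5/4 = 3/4)
h(L) = 5*L**2/2 (h(L) = ((5/6)*(3/4))*((L + L)*(L + L)) = 5*((2*L)*(2*L))/8 = 5*(4*L**2)/8 = 5*L**2/2)
(h(-93) + 47851)*(-30870 + 44348/(-27547)) = ((5/2)*(-93)**2 + 47851)*(-30870 + 44348/(-27547)) = ((5/2)*8649 + 47851)*(-30870 + 44348*(-1/27547)) = (43245/2 + 47851)*(-30870 - 44348/27547) = (138947/2)*(-850420238/27547) = -59081670404693/27547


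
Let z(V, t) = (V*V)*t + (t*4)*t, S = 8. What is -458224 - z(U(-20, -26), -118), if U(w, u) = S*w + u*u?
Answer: 30904288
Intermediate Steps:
U(w, u) = u**2 + 8*w (U(w, u) = 8*w + u*u = 8*w + u**2 = u**2 + 8*w)
z(V, t) = 4*t**2 + t*V**2 (z(V, t) = V**2*t + (4*t)*t = t*V**2 + 4*t**2 = 4*t**2 + t*V**2)
-458224 - z(U(-20, -26), -118) = -458224 - (-118)*(((-26)**2 + 8*(-20))**2 + 4*(-118)) = -458224 - (-118)*((676 - 160)**2 - 472) = -458224 - (-118)*(516**2 - 472) = -458224 - (-118)*(266256 - 472) = -458224 - (-118)*265784 = -458224 - 1*(-31362512) = -458224 + 31362512 = 30904288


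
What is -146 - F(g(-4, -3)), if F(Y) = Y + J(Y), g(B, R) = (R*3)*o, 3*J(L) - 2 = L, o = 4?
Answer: -296/3 ≈ -98.667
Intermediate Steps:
J(L) = 2/3 + L/3
g(B, R) = 12*R (g(B, R) = (R*3)*4 = (3*R)*4 = 12*R)
F(Y) = 2/3 + 4*Y/3 (F(Y) = Y + (2/3 + Y/3) = 2/3 + 4*Y/3)
-146 - F(g(-4, -3)) = -146 - (2/3 + 4*(12*(-3))/3) = -146 - (2/3 + (4/3)*(-36)) = -146 - (2/3 - 48) = -146 - 1*(-142/3) = -146 + 142/3 = -296/3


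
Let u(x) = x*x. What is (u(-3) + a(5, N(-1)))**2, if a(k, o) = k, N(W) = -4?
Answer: 196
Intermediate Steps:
u(x) = x**2
(u(-3) + a(5, N(-1)))**2 = ((-3)**2 + 5)**2 = (9 + 5)**2 = 14**2 = 196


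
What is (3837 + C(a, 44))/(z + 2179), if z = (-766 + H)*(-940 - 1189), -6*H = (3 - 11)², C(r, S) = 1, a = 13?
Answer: 11514/4967107 ≈ 0.0023181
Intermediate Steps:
H = -32/3 (H = -(3 - 11)²/6 = -⅙*(-8)² = -⅙*64 = -32/3 ≈ -10.667)
z = 4960570/3 (z = (-766 - 32/3)*(-940 - 1189) = -2330/3*(-2129) = 4960570/3 ≈ 1.6535e+6)
(3837 + C(a, 44))/(z + 2179) = (3837 + 1)/(4960570/3 + 2179) = 3838/(4967107/3) = 3838*(3/4967107) = 11514/4967107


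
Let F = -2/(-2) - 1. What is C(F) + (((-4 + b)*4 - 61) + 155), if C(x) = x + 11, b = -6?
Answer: 65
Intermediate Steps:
F = 0 (F = -½*(-2) - 1 = 1 - 1 = 0)
C(x) = 11 + x
C(F) + (((-4 + b)*4 - 61) + 155) = (11 + 0) + (((-4 - 6)*4 - 61) + 155) = 11 + ((-10*4 - 61) + 155) = 11 + ((-40 - 61) + 155) = 11 + (-101 + 155) = 11 + 54 = 65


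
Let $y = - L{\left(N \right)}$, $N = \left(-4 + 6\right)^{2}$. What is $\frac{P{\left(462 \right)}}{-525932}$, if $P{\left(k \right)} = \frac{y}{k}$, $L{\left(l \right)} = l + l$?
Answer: $\frac{1}{30372573} \approx 3.2924 \cdot 10^{-8}$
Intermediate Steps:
$N = 4$ ($N = 2^{2} = 4$)
$L{\left(l \right)} = 2 l$
$y = -8$ ($y = - 2 \cdot 4 = \left(-1\right) 8 = -8$)
$P{\left(k \right)} = - \frac{8}{k}$
$\frac{P{\left(462 \right)}}{-525932} = \frac{\left(-8\right) \frac{1}{462}}{-525932} = \left(-8\right) \frac{1}{462} \left(- \frac{1}{525932}\right) = \left(- \frac{4}{231}\right) \left(- \frac{1}{525932}\right) = \frac{1}{30372573}$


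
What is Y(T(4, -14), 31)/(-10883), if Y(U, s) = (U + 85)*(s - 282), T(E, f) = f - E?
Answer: 16817/10883 ≈ 1.5453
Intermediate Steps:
Y(U, s) = (-282 + s)*(85 + U) (Y(U, s) = (85 + U)*(-282 + s) = (-282 + s)*(85 + U))
Y(T(4, -14), 31)/(-10883) = (-23970 - 282*(-14 - 1*4) + 85*31 + (-14 - 1*4)*31)/(-10883) = (-23970 - 282*(-14 - 4) + 2635 + (-14 - 4)*31)*(-1/10883) = (-23970 - 282*(-18) + 2635 - 18*31)*(-1/10883) = (-23970 + 5076 + 2635 - 558)*(-1/10883) = -16817*(-1/10883) = 16817/10883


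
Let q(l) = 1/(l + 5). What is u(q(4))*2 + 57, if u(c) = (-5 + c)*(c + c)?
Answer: 4441/81 ≈ 54.827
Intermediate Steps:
q(l) = 1/(5 + l)
u(c) = 2*c*(-5 + c) (u(c) = (-5 + c)*(2*c) = 2*c*(-5 + c))
u(q(4))*2 + 57 = (2*(-5 + 1/(5 + 4))/(5 + 4))*2 + 57 = (2*(-5 + 1/9)/9)*2 + 57 = (2*(1/9)*(-5 + 1/9))*2 + 57 = (2*(1/9)*(-44/9))*2 + 57 = -88/81*2 + 57 = -176/81 + 57 = 4441/81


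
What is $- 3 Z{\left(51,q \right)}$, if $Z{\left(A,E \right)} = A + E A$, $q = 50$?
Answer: $-7803$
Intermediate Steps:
$Z{\left(A,E \right)} = A + A E$
$- 3 Z{\left(51,q \right)} = - 3 \cdot 51 \left(1 + 50\right) = - 3 \cdot 51 \cdot 51 = \left(-3\right) 2601 = -7803$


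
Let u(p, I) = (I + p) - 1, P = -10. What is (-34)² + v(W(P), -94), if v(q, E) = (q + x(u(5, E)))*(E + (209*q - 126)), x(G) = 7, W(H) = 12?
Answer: 44628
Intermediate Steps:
u(p, I) = -1 + I + p
v(q, E) = (7 + q)*(-126 + E + 209*q) (v(q, E) = (q + 7)*(E + (209*q - 126)) = (7 + q)*(E + (-126 + 209*q)) = (7 + q)*(-126 + E + 209*q))
(-34)² + v(W(P), -94) = (-34)² + (-882 + 7*(-94) + 209*12² + 1337*12 - 94*12) = 1156 + (-882 - 658 + 209*144 + 16044 - 1128) = 1156 + (-882 - 658 + 30096 + 16044 - 1128) = 1156 + 43472 = 44628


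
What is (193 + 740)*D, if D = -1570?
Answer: -1464810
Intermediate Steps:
(193 + 740)*D = (193 + 740)*(-1570) = 933*(-1570) = -1464810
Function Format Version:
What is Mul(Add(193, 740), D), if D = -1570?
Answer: -1464810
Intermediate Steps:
Mul(Add(193, 740), D) = Mul(Add(193, 740), -1570) = Mul(933, -1570) = -1464810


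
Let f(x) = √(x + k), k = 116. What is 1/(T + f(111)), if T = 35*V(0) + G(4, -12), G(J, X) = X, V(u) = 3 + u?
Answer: 93/8422 - √227/8422 ≈ 0.0092536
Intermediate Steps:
T = 93 (T = 35*(3 + 0) - 12 = 35*3 - 12 = 105 - 12 = 93)
f(x) = √(116 + x) (f(x) = √(x + 116) = √(116 + x))
1/(T + f(111)) = 1/(93 + √(116 + 111)) = 1/(93 + √227)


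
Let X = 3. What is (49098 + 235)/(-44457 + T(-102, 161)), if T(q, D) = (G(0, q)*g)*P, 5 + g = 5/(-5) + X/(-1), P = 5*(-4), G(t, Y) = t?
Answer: -49333/44457 ≈ -1.1097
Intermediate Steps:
P = -20
g = -9 (g = -5 + (5/(-5) + 3/(-1)) = -5 + (5*(-1/5) + 3*(-1)) = -5 + (-1 - 3) = -5 - 4 = -9)
T(q, D) = 0 (T(q, D) = (0*(-9))*(-20) = 0*(-20) = 0)
(49098 + 235)/(-44457 + T(-102, 161)) = (49098 + 235)/(-44457 + 0) = 49333/(-44457) = 49333*(-1/44457) = -49333/44457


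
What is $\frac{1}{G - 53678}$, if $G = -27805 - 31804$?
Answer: $- \frac{1}{113287} \approx -8.8271 \cdot 10^{-6}$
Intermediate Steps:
$G = -59609$ ($G = -27805 - 31804 = -59609$)
$\frac{1}{G - 53678} = \frac{1}{-59609 - 53678} = \frac{1}{-113287} = - \frac{1}{113287}$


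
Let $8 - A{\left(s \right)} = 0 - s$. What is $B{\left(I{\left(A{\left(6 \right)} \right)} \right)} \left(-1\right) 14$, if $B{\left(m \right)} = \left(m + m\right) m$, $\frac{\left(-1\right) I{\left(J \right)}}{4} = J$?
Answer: $-87808$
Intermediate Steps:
$A{\left(s \right)} = 8 + s$ ($A{\left(s \right)} = 8 - \left(0 - s\right) = 8 - - s = 8 + s$)
$I{\left(J \right)} = - 4 J$
$B{\left(m \right)} = 2 m^{2}$ ($B{\left(m \right)} = 2 m m = 2 m^{2}$)
$B{\left(I{\left(A{\left(6 \right)} \right)} \right)} \left(-1\right) 14 = 2 \left(- 4 \left(8 + 6\right)\right)^{2} \left(-1\right) 14 = 2 \left(\left(-4\right) 14\right)^{2} \left(-1\right) 14 = 2 \left(-56\right)^{2} \left(-1\right) 14 = 2 \cdot 3136 \left(-1\right) 14 = 6272 \left(-1\right) 14 = \left(-6272\right) 14 = -87808$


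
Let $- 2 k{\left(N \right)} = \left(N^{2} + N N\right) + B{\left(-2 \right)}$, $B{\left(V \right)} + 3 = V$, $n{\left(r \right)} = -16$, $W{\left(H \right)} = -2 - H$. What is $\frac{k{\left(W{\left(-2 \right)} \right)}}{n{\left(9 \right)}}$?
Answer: $- \frac{5}{32} \approx -0.15625$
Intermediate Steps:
$B{\left(V \right)} = -3 + V$
$k{\left(N \right)} = \frac{5}{2} - N^{2}$ ($k{\left(N \right)} = - \frac{\left(N^{2} + N N\right) - 5}{2} = - \frac{\left(N^{2} + N^{2}\right) - 5}{2} = - \frac{2 N^{2} - 5}{2} = - \frac{-5 + 2 N^{2}}{2} = \frac{5}{2} - N^{2}$)
$\frac{k{\left(W{\left(-2 \right)} \right)}}{n{\left(9 \right)}} = \frac{\frac{5}{2} - \left(-2 - -2\right)^{2}}{-16} = \left(\frac{5}{2} - \left(-2 + 2\right)^{2}\right) \left(- \frac{1}{16}\right) = \left(\frac{5}{2} - 0^{2}\right) \left(- \frac{1}{16}\right) = \left(\frac{5}{2} - 0\right) \left(- \frac{1}{16}\right) = \left(\frac{5}{2} + 0\right) \left(- \frac{1}{16}\right) = \frac{5}{2} \left(- \frac{1}{16}\right) = - \frac{5}{32}$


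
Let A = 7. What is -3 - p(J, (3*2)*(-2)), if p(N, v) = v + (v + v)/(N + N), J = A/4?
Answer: 111/7 ≈ 15.857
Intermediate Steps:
J = 7/4 ≈ 1.7500
p(N, v) = v + v/N (p(N, v) = v + (2*v)/((2*N)) = v + (2*v)*(1/(2*N)) = v + v/N)
-3 - p(J, (3*2)*(-2)) = -3 - ((3*2)*(-2) + ((3*2)*(-2))/(7/4)) = -3 - (6*(-2) + (6*(-2))*(4/7)) = -3 - (-12 - 12*4/7) = -3 - (-12 - 48/7) = -3 - 1*(-132/7) = -3 + 132/7 = 111/7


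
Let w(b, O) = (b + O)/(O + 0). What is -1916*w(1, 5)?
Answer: -11496/5 ≈ -2299.2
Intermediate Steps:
w(b, O) = (O + b)/O
-1916*w(1, 5) = -1916*(5 + 1)/5 = -1916*6/5 = -11496/5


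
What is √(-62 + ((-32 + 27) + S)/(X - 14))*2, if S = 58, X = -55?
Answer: 2*I*√298839/69 ≈ 15.845*I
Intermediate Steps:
√(-62 + ((-32 + 27) + S)/(X - 14))*2 = √(-62 + ((-32 + 27) + 58)/(-55 - 14))*2 = √(-62 + (-5 + 58)/(-69))*2 = √(-62 + 53*(-1/69))*2 = √(-62 - 53/69)*2 = √(-4331/69)*2 = (I*√298839/69)*2 = 2*I*√298839/69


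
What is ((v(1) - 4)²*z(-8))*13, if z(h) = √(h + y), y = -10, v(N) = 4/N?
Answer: 0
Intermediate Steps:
z(h) = √(-10 + h) (z(h) = √(h - 10) = √(-10 + h))
((v(1) - 4)²*z(-8))*13 = ((4/1 - 4)²*√(-10 - 8))*13 = ((4*1 - 4)²*√(-18))*13 = ((4 - 4)²*(3*I*√2))*13 = (0²*(3*I*√2))*13 = (0*(3*I*√2))*13 = 0*13 = 0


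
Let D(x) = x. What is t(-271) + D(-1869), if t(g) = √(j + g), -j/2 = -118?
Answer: -1869 + I*√35 ≈ -1869.0 + 5.9161*I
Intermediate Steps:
j = 236 (j = -2*(-118) = 236)
t(g) = √(236 + g)
t(-271) + D(-1869) = √(236 - 271) - 1869 = √(-35) - 1869 = I*√35 - 1869 = -1869 + I*√35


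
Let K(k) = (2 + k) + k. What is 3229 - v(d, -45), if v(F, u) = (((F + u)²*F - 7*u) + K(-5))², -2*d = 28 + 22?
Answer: -14931126020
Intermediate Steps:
d = -25 (d = -(28 + 22)/2 = -½*50 = -25)
K(k) = 2 + 2*k
v(F, u) = (-8 - 7*u + F*(F + u)²)² (v(F, u) = (((F + u)²*F - 7*u) + (2 + 2*(-5)))² = ((F*(F + u)² - 7*u) + (2 - 10))² = ((-7*u + F*(F + u)²) - 8)² = (-8 - 7*u + F*(F + u)²)²)
3229 - v(d, -45) = 3229 - (8 + 7*(-45) - 1*(-25)*(-25 - 45)²)² = 3229 - (8 - 315 - 1*(-25)*(-70)²)² = 3229 - (8 - 315 - 1*(-25)*4900)² = 3229 - (8 - 315 + 122500)² = 3229 - 1*122193² = 3229 - 1*14931129249 = 3229 - 14931129249 = -14931126020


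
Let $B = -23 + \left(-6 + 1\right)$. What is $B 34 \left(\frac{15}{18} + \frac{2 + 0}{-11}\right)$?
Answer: $- \frac{20468}{33} \approx -620.24$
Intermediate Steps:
$B = -28$ ($B = -23 - 5 = -28$)
$B 34 \left(\frac{15}{18} + \frac{2 + 0}{-11}\right) = \left(-28\right) 34 \left(\frac{15}{18} + \frac{2 + 0}{-11}\right) = - 952 \left(15 \cdot \frac{1}{18} + 2 \left(- \frac{1}{11}\right)\right) = - 952 \left(\frac{5}{6} - \frac{2}{11}\right) = \left(-952\right) \frac{43}{66} = - \frac{20468}{33}$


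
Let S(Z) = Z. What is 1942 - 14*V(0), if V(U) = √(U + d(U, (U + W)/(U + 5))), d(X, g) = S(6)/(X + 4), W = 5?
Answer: 1942 - 7*√6 ≈ 1924.9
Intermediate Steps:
d(X, g) = 6/(4 + X) (d(X, g) = 6/(X + 4) = 6/(4 + X))
V(U) = √(U + 6/(4 + U))
1942 - 14*V(0) = 1942 - 14*√(6 + 0*(4 + 0))/√(4 + 0) = 1942 - 14*√(6 + 0*4)/2 = 1942 - 14*√(6 + 0)/2 = 1942 - 14*√6/2 = 1942 - 7*√6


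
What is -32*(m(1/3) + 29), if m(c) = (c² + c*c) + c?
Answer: -8512/9 ≈ -945.78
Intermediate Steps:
m(c) = c + 2*c² (m(c) = (c² + c²) + c = 2*c² + c = c + 2*c²)
-32*(m(1/3) + 29) = -32*((1/3)*(1 + 2*(1/3)) + 29) = -32*((1*(⅓))*(1 + 2*(1*(⅓))) + 29) = -32*((1 + 2*(⅓))/3 + 29) = -32*((1 + ⅔)/3 + 29) = -32*((⅓)*(5/3) + 29) = -32*(5/9 + 29) = -32*266/9 = -8512/9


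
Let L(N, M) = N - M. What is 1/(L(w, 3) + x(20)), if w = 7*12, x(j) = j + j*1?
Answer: 1/121 ≈ 0.0082645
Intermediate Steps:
x(j) = 2*j (x(j) = j + j = 2*j)
w = 84
1/(L(w, 3) + x(20)) = 1/((84 - 1*3) + 2*20) = 1/((84 - 3) + 40) = 1/(81 + 40) = 1/121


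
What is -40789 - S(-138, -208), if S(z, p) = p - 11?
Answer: -40570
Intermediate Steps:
S(z, p) = -11 + p
-40789 - S(-138, -208) = -40789 - (-11 - 208) = -40789 - 1*(-219) = -40789 + 219 = -40570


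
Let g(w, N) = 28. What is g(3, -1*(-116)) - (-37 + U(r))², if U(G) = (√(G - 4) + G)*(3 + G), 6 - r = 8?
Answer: -1487 + 78*I*√6 ≈ -1487.0 + 191.06*I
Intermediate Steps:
r = -2 (r = 6 - 1*8 = 6 - 8 = -2)
U(G) = (3 + G)*(G + √(-4 + G)) (U(G) = (√(-4 + G) + G)*(3 + G) = (G + √(-4 + G))*(3 + G) = (3 + G)*(G + √(-4 + G)))
g(3, -1*(-116)) - (-37 + U(r))² = 28 - (-37 + ((-2)² + 3*(-2) + 3*√(-4 - 2) - 2*√(-4 - 2)))² = 28 - (-37 + (4 - 6 + 3*√(-6) - 2*I*√6))² = 28 - (-37 + (4 - 6 + 3*(I*√6) - 2*I*√6))² = 28 - (-37 + (4 - 6 + 3*I*√6 - 2*I*√6))² = 28 - (-37 + (-2 + I*√6))² = 28 - (-39 + I*√6)²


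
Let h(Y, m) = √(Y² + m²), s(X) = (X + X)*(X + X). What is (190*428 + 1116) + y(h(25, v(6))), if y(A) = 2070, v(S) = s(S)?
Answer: 84506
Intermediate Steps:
s(X) = 4*X² (s(X) = (2*X)*(2*X) = 4*X²)
v(S) = 4*S²
(190*428 + 1116) + y(h(25, v(6))) = (190*428 + 1116) + 2070 = (81320 + 1116) + 2070 = 82436 + 2070 = 84506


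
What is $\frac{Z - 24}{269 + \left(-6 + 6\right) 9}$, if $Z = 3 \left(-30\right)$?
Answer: $- \frac{114}{269} \approx -0.42379$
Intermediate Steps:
$Z = -90$
$\frac{Z - 24}{269 + \left(-6 + 6\right) 9} = \frac{-90 - 24}{269 + \left(-6 + 6\right) 9} = - \frac{114}{269 + 0 \cdot 9} = - \frac{114}{269 + 0} = - \frac{114}{269}$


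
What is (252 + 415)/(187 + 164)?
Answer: 667/351 ≈ 1.9003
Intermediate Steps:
(252 + 415)/(187 + 164) = 667/351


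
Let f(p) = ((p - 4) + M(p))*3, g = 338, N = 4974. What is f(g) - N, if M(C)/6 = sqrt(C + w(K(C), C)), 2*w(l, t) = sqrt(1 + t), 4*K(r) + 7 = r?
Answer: -3972 + 9*sqrt(1352 + 2*sqrt(339)) ≈ -3636.6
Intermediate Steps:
K(r) = -7/4 + r/4
w(l, t) = sqrt(1 + t)/2
M(C) = 6*sqrt(C + sqrt(1 + C)/2)
f(p) = -12 + 3*p + 9*sqrt(2*sqrt(1 + p) + 4*p) (f(p) = ((p - 4) + 3*sqrt(2*sqrt(1 + p) + 4*p))*3 = ((-4 + p) + 3*sqrt(2*sqrt(1 + p) + 4*p))*3 = (-4 + p + 3*sqrt(2*sqrt(1 + p) + 4*p))*3 = -12 + 3*p + 9*sqrt(2*sqrt(1 + p) + 4*p))
f(g) - N = (-12 + 3*338 + 9*sqrt(2*sqrt(1 + 338) + 4*338)) - 1*4974 = (-12 + 1014 + 9*sqrt(2*sqrt(339) + 1352)) - 4974 = (-12 + 1014 + 9*sqrt(1352 + 2*sqrt(339))) - 4974 = (1002 + 9*sqrt(1352 + 2*sqrt(339))) - 4974 = -3972 + 9*sqrt(1352 + 2*sqrt(339))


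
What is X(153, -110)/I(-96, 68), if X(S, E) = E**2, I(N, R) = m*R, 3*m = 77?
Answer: 825/119 ≈ 6.9328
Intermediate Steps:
m = 77/3 (m = (1/3)*77 = 77/3 ≈ 25.667)
I(N, R) = 77*R/3
X(153, -110)/I(-96, 68) = (-110)**2/(((77/3)*68)) = 12100/(5236/3) = 12100*(3/5236) = 825/119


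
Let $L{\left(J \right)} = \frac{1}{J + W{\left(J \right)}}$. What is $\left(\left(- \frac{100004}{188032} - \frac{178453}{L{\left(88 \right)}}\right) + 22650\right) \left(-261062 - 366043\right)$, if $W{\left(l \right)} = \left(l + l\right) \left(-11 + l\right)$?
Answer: $\frac{71754017153895088905}{47008} \approx 1.5264 \cdot 10^{15}$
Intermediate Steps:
$W{\left(l \right)} = 2 l \left(-11 + l\right)$
$L{\left(J \right)} = \frac{1}{J + 2 J \left(-11 + J\right)}$
$\left(\left(- \frac{100004}{188032} - \frac{178453}{L{\left(88 \right)}}\right) + 22650\right) \left(-261062 - 366043\right) = \left(\left(- \frac{100004}{188032} - \frac{178453}{\frac{1}{88} \frac{1}{-21 + 2 \cdot 88}}\right) + 22650\right) \left(-261062 - 366043\right) = \left(\left(\left(-100004\right) \frac{1}{188032} - \frac{178453}{\frac{1}{88} \frac{1}{-21 + 176}}\right) + 22650\right) \left(-627105\right) = \left(\left(- \frac{25001}{47008} - \frac{178453}{\frac{1}{88} \cdot \frac{1}{155}}\right) + 22650\right) \left(-627105\right) = \left(\left(- \frac{25001}{47008} - 178453 \frac{1}{\frac{1}{13640}}\right) + 22650\right) \left(-627105\right) = \left(\left(- \frac{25001}{47008} - 2434098920\right) + 22650\right) \left(-627105\right) = \left(- \frac{114422122056361}{47008} + 22650\right) \left(-627105\right) = \left(- \frac{114421057325161}{47008}\right) \left(-627105\right) = \frac{71754017153895088905}{47008}$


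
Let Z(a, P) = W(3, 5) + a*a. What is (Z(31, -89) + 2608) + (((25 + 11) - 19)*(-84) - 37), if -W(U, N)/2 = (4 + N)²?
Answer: 1942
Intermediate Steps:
W(U, N) = -2*(4 + N)²
Z(a, P) = -162 + a² (Z(a, P) = -2*(4 + 5)² + a*a = -2*9² + a² = -2*81 + a² = -162 + a²)
(Z(31, -89) + 2608) + (((25 + 11) - 19)*(-84) - 37) = ((-162 + 31²) + 2608) + (((25 + 11) - 19)*(-84) - 37) = ((-162 + 961) + 2608) + ((36 - 19)*(-84) - 37) = (799 + 2608) + (17*(-84) - 37) = 3407 + (-1428 - 37) = 3407 - 1465 = 1942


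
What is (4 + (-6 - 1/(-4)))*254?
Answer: -889/2 ≈ -444.50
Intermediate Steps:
(4 + (-6 - 1/(-4)))*254 = (4 + (-6 - (-1)/4))*254 = (4 + (-6 - 1*(-1/4)))*254 = (4 + (-6 + 1/4))*254 = (4 - 23/4)*254 = -7/4*254 = -889/2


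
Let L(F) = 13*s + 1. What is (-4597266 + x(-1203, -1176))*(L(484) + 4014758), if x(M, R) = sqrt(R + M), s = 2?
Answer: -18457034577810 + 4014785*I*sqrt(2379) ≈ -1.8457e+13 + 1.9582e+8*I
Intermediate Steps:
x(M, R) = sqrt(M + R)
L(F) = 27 (L(F) = 13*2 + 1 = 26 + 1 = 27)
(-4597266 + x(-1203, -1176))*(L(484) + 4014758) = (-4597266 + sqrt(-1203 - 1176))*(27 + 4014758) = (-4597266 + sqrt(-2379))*4014785 = (-4597266 + I*sqrt(2379))*4014785 = -18457034577810 + 4014785*I*sqrt(2379)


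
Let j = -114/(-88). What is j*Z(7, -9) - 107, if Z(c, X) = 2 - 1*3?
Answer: -4765/44 ≈ -108.30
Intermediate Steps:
j = 57/44 (j = -114*(-1/88) = 57/44 ≈ 1.2955)
Z(c, X) = -1 (Z(c, X) = 2 - 3 = -1)
j*Z(7, -9) - 107 = (57/44)*(-1) - 107 = -57/44 - 107 = -4765/44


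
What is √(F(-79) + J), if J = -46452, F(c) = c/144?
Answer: I*√6689167/12 ≈ 215.53*I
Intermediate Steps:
F(c) = c/144 (F(c) = c*(1/144) = c/144)
√(F(-79) + J) = √((1/144)*(-79) - 46452) = √(-79/144 - 46452) = √(-6689167/144) = I*√6689167/12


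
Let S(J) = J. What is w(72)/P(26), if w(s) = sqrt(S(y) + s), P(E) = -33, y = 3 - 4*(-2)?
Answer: -sqrt(83)/33 ≈ -0.27607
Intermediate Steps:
y = 11 (y = 3 + 8 = 11)
w(s) = sqrt(11 + s)
w(72)/P(26) = sqrt(11 + 72)/(-33) = sqrt(83)*(-1/33) = -sqrt(83)/33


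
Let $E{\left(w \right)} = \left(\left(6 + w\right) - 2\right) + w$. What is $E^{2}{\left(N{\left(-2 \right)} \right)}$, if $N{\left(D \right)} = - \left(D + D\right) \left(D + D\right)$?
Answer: $784$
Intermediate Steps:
$N{\left(D \right)} = - 4 D^{2}$ ($N{\left(D \right)} = - 2 D 2 D = - 4 D^{2}$)
$E{\left(w \right)} = 4 + 2 w$ ($E{\left(w \right)} = \left(4 + w\right) + w = 4 + 2 w$)
$E^{2}{\left(N{\left(-2 \right)} \right)} = \left(4 + 2 \left(- 4 \left(-2\right)^{2}\right)\right)^{2} = \left(4 + 2 \left(\left(-4\right) 4\right)\right)^{2} = \left(4 + 2 \left(-16\right)\right)^{2} = \left(4 - 32\right)^{2} = \left(-28\right)^{2} = 784$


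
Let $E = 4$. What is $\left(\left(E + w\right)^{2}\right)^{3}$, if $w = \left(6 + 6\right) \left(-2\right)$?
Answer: $64000000$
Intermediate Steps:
$w = -24$ ($w = 12 \left(-2\right) = -24$)
$\left(\left(E + w\right)^{2}\right)^{3} = \left(\left(4 - 24\right)^{2}\right)^{3} = \left(\left(-20\right)^{2}\right)^{3} = 400^{3} = 64000000$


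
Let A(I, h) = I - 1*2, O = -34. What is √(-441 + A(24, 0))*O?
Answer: -34*I*√419 ≈ -695.96*I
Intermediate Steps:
A(I, h) = -2 + I (A(I, h) = I - 2 = -2 + I)
√(-441 + A(24, 0))*O = √(-441 + (-2 + 24))*(-34) = √(-441 + 22)*(-34) = √(-419)*(-34) = (I*√419)*(-34) = -34*I*√419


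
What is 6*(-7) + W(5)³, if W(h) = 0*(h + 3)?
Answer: -42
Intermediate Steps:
W(h) = 0 (W(h) = 0*(3 + h) = 0)
6*(-7) + W(5)³ = 6*(-7) + 0³ = -42 + 0 = -42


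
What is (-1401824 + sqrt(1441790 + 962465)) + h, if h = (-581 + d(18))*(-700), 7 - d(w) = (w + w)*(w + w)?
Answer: -92824 + sqrt(2404255) ≈ -91274.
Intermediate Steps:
d(w) = 7 - 4*w**2 (d(w) = 7 - (w + w)*(w + w) = 7 - 2*w*2*w = 7 - 4*w**2)
h = 1309000 (h = (-581 + (7 - 4*18**2))*(-700) = (-581 + (7 - 4*324))*(-700) = (-581 + (7 - 1296))*(-700) = (-581 - 1289)*(-700) = -1870*(-700) = 1309000)
(-1401824 + sqrt(1441790 + 962465)) + h = (-1401824 + sqrt(1441790 + 962465)) + 1309000 = (-1401824 + sqrt(2404255)) + 1309000 = -92824 + sqrt(2404255)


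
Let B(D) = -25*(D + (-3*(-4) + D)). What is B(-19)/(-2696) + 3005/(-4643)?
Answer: -5559715/6258764 ≈ -0.88831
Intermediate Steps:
B(D) = -300 - 50*D (B(D) = -25*(D + (12 + D)) = -25*(12 + 2*D) = -300 - 50*D)
B(-19)/(-2696) + 3005/(-4643) = (-300 - 50*(-19))/(-2696) + 3005/(-4643) = (-300 + 950)*(-1/2696) + 3005*(-1/4643) = 650*(-1/2696) - 3005/4643 = -325/1348 - 3005/4643 = -5559715/6258764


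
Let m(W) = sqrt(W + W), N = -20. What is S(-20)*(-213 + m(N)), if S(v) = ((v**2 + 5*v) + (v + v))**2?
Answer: -14398800 + 135200*I*sqrt(10) ≈ -1.4399e+7 + 4.2754e+5*I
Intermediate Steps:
m(W) = sqrt(2)*sqrt(W) (m(W) = sqrt(2*W) = sqrt(2)*sqrt(W))
S(v) = (v**2 + 7*v)**2 (S(v) = ((v**2 + 5*v) + 2*v)**2 = (v**2 + 7*v)**2)
S(-20)*(-213 + m(N)) = ((-20)**2*(7 - 20)**2)*(-213 + sqrt(2)*sqrt(-20)) = (400*(-13)**2)*(-213 + sqrt(2)*(2*I*sqrt(5))) = (400*169)*(-213 + 2*I*sqrt(10)) = 67600*(-213 + 2*I*sqrt(10)) = -14398800 + 135200*I*sqrt(10)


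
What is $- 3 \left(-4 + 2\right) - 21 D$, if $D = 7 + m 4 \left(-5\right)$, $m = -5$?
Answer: $-2241$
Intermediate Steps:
$D = 107$ ($D = 7 - 5 \cdot 4 \left(-5\right) = 7 - -100 = 7 + 100 = 107$)
$- 3 \left(-4 + 2\right) - 21 D = - 3 \left(-4 + 2\right) - 2247 = \left(-3\right) \left(-2\right) - 2247 = 6 - 2247 = -2241$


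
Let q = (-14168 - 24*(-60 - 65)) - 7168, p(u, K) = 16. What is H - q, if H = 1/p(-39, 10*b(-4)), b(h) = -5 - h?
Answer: 293377/16 ≈ 18336.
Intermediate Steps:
q = -18336 (q = (-14168 - 24*(-125)) - 7168 = (-14168 + 3000) - 7168 = -11168 - 7168 = -18336)
H = 1/16 ≈ 0.062500
H - q = 1/16 - 1*(-18336) = 1/16 + 18336 = 293377/16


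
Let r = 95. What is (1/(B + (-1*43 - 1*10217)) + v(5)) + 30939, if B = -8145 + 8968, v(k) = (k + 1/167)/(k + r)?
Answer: 1218982325183/39399475 ≈ 30939.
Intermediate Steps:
v(k) = (1/167 + k)/(95 + k) (v(k) = (k + 1/167)/(k + 95) = (k + 1/167)/(95 + k) = (1/167 + k)/(95 + k))
B = 823
(1/(B + (-1*43 - 1*10217)) + v(5)) + 30939 = (1/(823 + (-1*43 - 1*10217)) + (1/167 + 5)/(95 + 5)) + 30939 = (1/(823 + (-43 - 10217)) + (836/167)/100) + 30939 = (1/(823 - 10260) + (1/100)*(836/167)) + 30939 = (1/(-9437) + 209/4175) + 30939 = (-1/9437 + 209/4175) + 30939 = 1968158/39399475 + 30939 = 1218982325183/39399475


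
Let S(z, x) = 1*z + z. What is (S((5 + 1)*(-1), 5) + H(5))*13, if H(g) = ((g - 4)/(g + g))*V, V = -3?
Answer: -1599/10 ≈ -159.90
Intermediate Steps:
S(z, x) = 2*z (S(z, x) = z + z = 2*z)
H(g) = -3*(-4 + g)/(2*g) (H(g) = ((g - 4)/(g + g))*(-3) = ((-4 + g)/((2*g)))*(-3) = ((-4 + g)*(1/(2*g)))*(-3) = ((-4 + g)/(2*g))*(-3) = -3*(-4 + g)/(2*g))
(S((5 + 1)*(-1), 5) + H(5))*13 = (2*((5 + 1)*(-1)) + (-3/2 + 6/5))*13 = (2*(6*(-1)) + (-3/2 + 6*(⅕)))*13 = (2*(-6) + (-3/2 + 6/5))*13 = (-12 - 3/10)*13 = -123/10*13 = -1599/10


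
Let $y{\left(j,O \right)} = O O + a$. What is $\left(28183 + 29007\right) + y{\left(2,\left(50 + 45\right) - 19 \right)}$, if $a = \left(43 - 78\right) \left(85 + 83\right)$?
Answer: $57086$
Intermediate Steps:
$a = -5880$ ($a = \left(-35\right) 168 = -5880$)
$y{\left(j,O \right)} = -5880 + O^{2}$ ($y{\left(j,O \right)} = O O - 5880 = O^{2} - 5880 = -5880 + O^{2}$)
$\left(28183 + 29007\right) + y{\left(2,\left(50 + 45\right) - 19 \right)} = \left(28183 + 29007\right) - \left(5880 - \left(\left(50 + 45\right) - 19\right)^{2}\right) = 57190 - \left(5880 - \left(95 - 19\right)^{2}\right) = 57190 - \left(5880 - 76^{2}\right) = 57190 + \left(-5880 + 5776\right) = 57190 - 104 = 57086$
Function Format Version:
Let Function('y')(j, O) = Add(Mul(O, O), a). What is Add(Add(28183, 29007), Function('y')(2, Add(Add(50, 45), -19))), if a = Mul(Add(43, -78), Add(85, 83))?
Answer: 57086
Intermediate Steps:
a = -5880 (a = Mul(-35, 168) = -5880)
Function('y')(j, O) = Add(-5880, Pow(O, 2)) (Function('y')(j, O) = Add(Mul(O, O), -5880) = Add(Pow(O, 2), -5880) = Add(-5880, Pow(O, 2)))
Add(Add(28183, 29007), Function('y')(2, Add(Add(50, 45), -19))) = Add(Add(28183, 29007), Add(-5880, Pow(Add(Add(50, 45), -19), 2))) = Add(57190, Add(-5880, Pow(Add(95, -19), 2))) = Add(57190, Add(-5880, Pow(76, 2))) = Add(57190, Add(-5880, 5776)) = Add(57190, -104) = 57086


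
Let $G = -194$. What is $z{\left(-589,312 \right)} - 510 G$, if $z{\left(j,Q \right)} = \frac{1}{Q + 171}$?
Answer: $\frac{47788021}{483} \approx 98940.0$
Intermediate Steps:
$z{\left(j,Q \right)} = \frac{1}{171 + Q}$
$z{\left(-589,312 \right)} - 510 G = \frac{1}{171 + 312} - -98940 = \frac{1}{483} + 98940 = \frac{47788021}{483}$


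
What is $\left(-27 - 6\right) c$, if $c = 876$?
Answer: $-28908$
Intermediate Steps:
$\left(-27 - 6\right) c = \left(-27 - 6\right) 876 = \left(-33\right) 876 = -28908$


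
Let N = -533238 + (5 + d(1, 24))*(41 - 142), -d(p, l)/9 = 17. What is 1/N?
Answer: -1/518290 ≈ -1.9294e-6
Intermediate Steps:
d(p, l) = -153 (d(p, l) = -9*17 = -153)
N = -518290 (N = -533238 + (5 - 153)*(41 - 142) = -533238 - 148*(-101) = -533238 + 14948 = -518290)
1/N = 1/(-518290) = -1/518290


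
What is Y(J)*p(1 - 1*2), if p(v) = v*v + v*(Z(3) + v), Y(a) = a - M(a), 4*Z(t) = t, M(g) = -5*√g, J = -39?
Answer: -195/4 + 25*I*√39/4 ≈ -48.75 + 39.031*I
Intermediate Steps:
Z(t) = t/4
Y(a) = a + 5*√a (Y(a) = a - (-5)*√a = a + 5*√a)
p(v) = v² + v*(¾ + v) (p(v) = v*v + v*((¼)*3 + v) = v² + v*(¾ + v))
Y(J)*p(1 - 1*2) = (-39 + 5*√(-39))*((1 - 1*2)*(3 + 8*(1 - 1*2))/4) = (-39 + 5*(I*√39))*((1 - 2)*(3 + 8*(1 - 2))/4) = (-39 + 5*I*√39)*((¼)*(-1)*(3 + 8*(-1))) = (-39 + 5*I*√39)*((¼)*(-1)*(3 - 8)) = (-39 + 5*I*√39)*((¼)*(-1)*(-5)) = (-39 + 5*I*√39)*(5/4) = -195/4 + 25*I*√39/4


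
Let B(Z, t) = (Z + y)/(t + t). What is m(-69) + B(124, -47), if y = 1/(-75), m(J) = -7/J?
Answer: -65809/54050 ≈ -1.2176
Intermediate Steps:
y = -1/75 ≈ -0.013333
B(Z, t) = (-1/75 + Z)/(2*t) (B(Z, t) = (Z - 1/75)/(t + t) = (-1/75 + Z)/((2*t)) = (-1/75 + Z)*(1/(2*t)) = (-1/75 + Z)/(2*t))
m(-69) + B(124, -47) = -7/(-69) + (1/150)*(-1 + 75*124)/(-47) = -7*(-1/69) + (1/150)*(-1/47)*(-1 + 9300) = 7/69 + (1/150)*(-1/47)*9299 = 7/69 - 9299/7050 = -65809/54050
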